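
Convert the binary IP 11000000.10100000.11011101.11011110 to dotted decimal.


11000000 = 192
10100000 = 160
11011101 = 221
11011110 = 222
IP: 192.160.221.222


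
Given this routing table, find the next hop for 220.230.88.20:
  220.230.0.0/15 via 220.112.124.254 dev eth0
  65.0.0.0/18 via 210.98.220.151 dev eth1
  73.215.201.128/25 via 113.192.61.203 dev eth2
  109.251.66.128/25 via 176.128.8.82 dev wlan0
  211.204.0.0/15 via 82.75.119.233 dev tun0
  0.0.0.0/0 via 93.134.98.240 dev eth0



Longest prefix match for 220.230.88.20:
  /15 220.230.0.0: MATCH
  /18 65.0.0.0: no
  /25 73.215.201.128: no
  /25 109.251.66.128: no
  /15 211.204.0.0: no
  /0 0.0.0.0: MATCH
Selected: next-hop 220.112.124.254 via eth0 (matched /15)


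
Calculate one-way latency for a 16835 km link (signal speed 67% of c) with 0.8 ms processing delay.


Speed = 0.67 * 3e5 km/s = 201000 km/s
Propagation delay = 16835 / 201000 = 0.0838 s = 83.7562 ms
Processing delay = 0.8 ms
Total one-way latency = 84.5562 ms


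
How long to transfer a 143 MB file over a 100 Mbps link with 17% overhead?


Effective throughput = 100 * (1 - 17/100) = 83 Mbps
File size in Mb = 143 * 8 = 1144 Mb
Time = 1144 / 83
Time = 13.7831 seconds


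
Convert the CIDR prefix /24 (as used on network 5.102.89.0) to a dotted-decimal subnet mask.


/24 means 24 network bits, 8 host bits
Binary: 11111111111111111111111100000000
Mask: 255.255.255.0


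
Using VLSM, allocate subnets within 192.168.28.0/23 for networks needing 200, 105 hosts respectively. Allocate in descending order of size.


200 hosts -> /24 (254 usable): 192.168.28.0/24
105 hosts -> /25 (126 usable): 192.168.29.0/25
Allocation: 192.168.28.0/24 (200 hosts, 254 usable); 192.168.29.0/25 (105 hosts, 126 usable)


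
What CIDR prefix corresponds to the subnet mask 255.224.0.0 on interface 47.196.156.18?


Binary: 11111111.11100000.00000000.00000000
Count leading 1s
Prefix: /11


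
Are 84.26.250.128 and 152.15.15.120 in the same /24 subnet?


Mask: 255.255.255.0
84.26.250.128 AND mask = 84.26.250.0
152.15.15.120 AND mask = 152.15.15.0
No, different subnets (84.26.250.0 vs 152.15.15.0)


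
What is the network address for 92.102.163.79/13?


IP:   01011100.01100110.10100011.01001111
Mask: 11111111.11111000.00000000.00000000
AND operation:
Net:  01011100.01100000.00000000.00000000
Network: 92.96.0.0/13


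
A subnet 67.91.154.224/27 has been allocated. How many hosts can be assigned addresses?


Host bits = 32 - 27 = 5
Total addresses = 2^5 = 32
Usable = total - 2 (network and broadcast)
Usable hosts: 30


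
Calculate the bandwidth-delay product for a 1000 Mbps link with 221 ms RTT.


BDP = bandwidth * RTT
= 1000 Mbps * 221 ms
= 1000 * 1e6 * 221 / 1000 bits
= 221000000 bits
= 27625000 bytes
= 26977.5391 KB
BDP = 221000000 bits (27625000 bytes)


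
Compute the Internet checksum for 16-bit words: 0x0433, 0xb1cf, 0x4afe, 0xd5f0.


Sum all words (with carry folding):
+ 0x0433 = 0x0433
+ 0xb1cf = 0xb602
+ 0x4afe = 0x0101
+ 0xd5f0 = 0xd6f1
One's complement: ~0xd6f1
Checksum = 0x290e


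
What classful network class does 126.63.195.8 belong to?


First octet: 126
Binary: 01111110
0xxxxxxx -> Class A (1-126)
Class A, default mask 255.0.0.0 (/8)


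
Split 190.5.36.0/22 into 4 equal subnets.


New prefix = 22 + 2 = 24
Each subnet has 256 addresses
  190.5.36.0/24
  190.5.37.0/24
  190.5.38.0/24
  190.5.39.0/24
Subnets: 190.5.36.0/24, 190.5.37.0/24, 190.5.38.0/24, 190.5.39.0/24


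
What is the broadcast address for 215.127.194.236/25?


Network: 215.127.194.128/25
Host bits = 7
Set all host bits to 1:
Broadcast: 215.127.194.255


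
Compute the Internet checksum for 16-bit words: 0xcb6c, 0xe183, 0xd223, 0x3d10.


Sum all words (with carry folding):
+ 0xcb6c = 0xcb6c
+ 0xe183 = 0xacf0
+ 0xd223 = 0x7f14
+ 0x3d10 = 0xbc24
One's complement: ~0xbc24
Checksum = 0x43db


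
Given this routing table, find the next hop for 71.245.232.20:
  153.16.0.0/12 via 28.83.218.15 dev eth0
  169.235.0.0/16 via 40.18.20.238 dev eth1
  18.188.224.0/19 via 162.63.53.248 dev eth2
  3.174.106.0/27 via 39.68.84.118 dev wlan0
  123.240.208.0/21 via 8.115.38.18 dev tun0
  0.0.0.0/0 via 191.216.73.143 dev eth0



Longest prefix match for 71.245.232.20:
  /12 153.16.0.0: no
  /16 169.235.0.0: no
  /19 18.188.224.0: no
  /27 3.174.106.0: no
  /21 123.240.208.0: no
  /0 0.0.0.0: MATCH
Selected: next-hop 191.216.73.143 via eth0 (matched /0)


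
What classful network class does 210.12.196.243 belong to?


First octet: 210
Binary: 11010010
110xxxxx -> Class C (192-223)
Class C, default mask 255.255.255.0 (/24)


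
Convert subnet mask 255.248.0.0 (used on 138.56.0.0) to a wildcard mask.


Subnet mask: 255.248.0.0
Wildcard = 255.255.255.255 - subnet mask
255 - 255 = 0
255 - 248 = 7
255 - 0 = 255
255 - 0 = 255
Wildcard: 0.7.255.255


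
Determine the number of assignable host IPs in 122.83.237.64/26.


Host bits = 32 - 26 = 6
Total addresses = 2^6 = 64
Usable = total - 2 (network and broadcast)
Usable hosts: 62


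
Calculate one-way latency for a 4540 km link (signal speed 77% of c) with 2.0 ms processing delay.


Speed = 0.77 * 3e5 km/s = 231000 km/s
Propagation delay = 4540 / 231000 = 0.0197 s = 19.6537 ms
Processing delay = 2.0 ms
Total one-way latency = 21.6537 ms


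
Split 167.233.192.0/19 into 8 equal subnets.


New prefix = 19 + 3 = 22
Each subnet has 1024 addresses
  167.233.192.0/22
  167.233.196.0/22
  167.233.200.0/22
  167.233.204.0/22
  167.233.208.0/22
  167.233.212.0/22
  167.233.216.0/22
  167.233.220.0/22
Subnets: 167.233.192.0/22, 167.233.196.0/22, 167.233.200.0/22, 167.233.204.0/22, 167.233.208.0/22, 167.233.212.0/22, 167.233.216.0/22, 167.233.220.0/22


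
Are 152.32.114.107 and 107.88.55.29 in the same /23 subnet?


Mask: 255.255.254.0
152.32.114.107 AND mask = 152.32.114.0
107.88.55.29 AND mask = 107.88.54.0
No, different subnets (152.32.114.0 vs 107.88.54.0)


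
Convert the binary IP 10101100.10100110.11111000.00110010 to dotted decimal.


10101100 = 172
10100110 = 166
11111000 = 248
00110010 = 50
IP: 172.166.248.50


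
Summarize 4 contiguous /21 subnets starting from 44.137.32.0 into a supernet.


Original prefix: /21
Number of subnets: 4 = 2^2
New prefix = 21 - 2 = 19
Supernet: 44.137.32.0/19


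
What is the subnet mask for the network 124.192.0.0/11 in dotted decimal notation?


/11 means 11 network bits, 21 host bits
Binary: 11111111111000000000000000000000
Mask: 255.224.0.0


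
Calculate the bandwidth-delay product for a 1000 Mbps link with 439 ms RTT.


BDP = bandwidth * RTT
= 1000 Mbps * 439 ms
= 1000 * 1e6 * 439 / 1000 bits
= 439000000 bits
= 54875000 bytes
= 53588.8672 KB
BDP = 439000000 bits (54875000 bytes)


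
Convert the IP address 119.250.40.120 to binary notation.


119 = 01110111
250 = 11111010
40 = 00101000
120 = 01111000
Binary: 01110111.11111010.00101000.01111000


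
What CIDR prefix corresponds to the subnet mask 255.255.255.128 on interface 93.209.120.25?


Binary: 11111111.11111111.11111111.10000000
Count leading 1s
Prefix: /25


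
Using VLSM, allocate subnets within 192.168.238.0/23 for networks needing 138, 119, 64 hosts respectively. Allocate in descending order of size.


138 hosts -> /24 (254 usable): 192.168.238.0/24
119 hosts -> /25 (126 usable): 192.168.239.0/25
64 hosts -> /25 (126 usable): 192.168.239.128/25
Allocation: 192.168.238.0/24 (138 hosts, 254 usable); 192.168.239.0/25 (119 hosts, 126 usable); 192.168.239.128/25 (64 hosts, 126 usable)


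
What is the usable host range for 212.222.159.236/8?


Network: 212.0.0.0
Broadcast: 212.255.255.255
First usable = network + 1
Last usable = broadcast - 1
Range: 212.0.0.1 to 212.255.255.254


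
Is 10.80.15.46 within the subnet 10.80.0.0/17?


Subnet network: 10.80.0.0
Test IP AND mask: 10.80.0.0
Yes, 10.80.15.46 is in 10.80.0.0/17


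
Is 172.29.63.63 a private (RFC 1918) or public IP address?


RFC 1918 private ranges:
  10.0.0.0/8 (10.0.0.0 - 10.255.255.255)
  172.16.0.0/12 (172.16.0.0 - 172.31.255.255)
  192.168.0.0/16 (192.168.0.0 - 192.168.255.255)
Private (in 172.16.0.0/12)


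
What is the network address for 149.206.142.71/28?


IP:   10010101.11001110.10001110.01000111
Mask: 11111111.11111111.11111111.11110000
AND operation:
Net:  10010101.11001110.10001110.01000000
Network: 149.206.142.64/28


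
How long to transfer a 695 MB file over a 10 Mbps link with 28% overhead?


Effective throughput = 10 * (1 - 28/100) = 7.2 Mbps
File size in Mb = 695 * 8 = 5560 Mb
Time = 5560 / 7.2
Time = 772.2222 seconds


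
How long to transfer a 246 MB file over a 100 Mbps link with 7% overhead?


Effective throughput = 100 * (1 - 7/100) = 93 Mbps
File size in Mb = 246 * 8 = 1968 Mb
Time = 1968 / 93
Time = 21.1613 seconds


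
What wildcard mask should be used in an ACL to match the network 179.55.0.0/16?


Subnet mask: 255.255.0.0
Wildcard = 255.255.255.255 - subnet mask
255 - 255 = 0
255 - 255 = 0
255 - 0 = 255
255 - 0 = 255
Wildcard: 0.0.255.255


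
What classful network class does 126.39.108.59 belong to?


First octet: 126
Binary: 01111110
0xxxxxxx -> Class A (1-126)
Class A, default mask 255.0.0.0 (/8)


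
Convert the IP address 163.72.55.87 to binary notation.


163 = 10100011
72 = 01001000
55 = 00110111
87 = 01010111
Binary: 10100011.01001000.00110111.01010111


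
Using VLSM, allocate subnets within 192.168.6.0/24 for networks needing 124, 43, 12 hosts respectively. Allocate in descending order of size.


124 hosts -> /25 (126 usable): 192.168.6.0/25
43 hosts -> /26 (62 usable): 192.168.6.128/26
12 hosts -> /28 (14 usable): 192.168.6.192/28
Allocation: 192.168.6.0/25 (124 hosts, 126 usable); 192.168.6.128/26 (43 hosts, 62 usable); 192.168.6.192/28 (12 hosts, 14 usable)


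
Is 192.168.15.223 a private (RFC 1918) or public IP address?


RFC 1918 private ranges:
  10.0.0.0/8 (10.0.0.0 - 10.255.255.255)
  172.16.0.0/12 (172.16.0.0 - 172.31.255.255)
  192.168.0.0/16 (192.168.0.0 - 192.168.255.255)
Private (in 192.168.0.0/16)


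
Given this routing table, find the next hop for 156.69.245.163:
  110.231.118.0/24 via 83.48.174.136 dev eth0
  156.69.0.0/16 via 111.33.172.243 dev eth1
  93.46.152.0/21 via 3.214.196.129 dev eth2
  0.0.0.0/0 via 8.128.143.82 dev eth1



Longest prefix match for 156.69.245.163:
  /24 110.231.118.0: no
  /16 156.69.0.0: MATCH
  /21 93.46.152.0: no
  /0 0.0.0.0: MATCH
Selected: next-hop 111.33.172.243 via eth1 (matched /16)


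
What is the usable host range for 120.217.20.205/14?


Network: 120.216.0.0
Broadcast: 120.219.255.255
First usable = network + 1
Last usable = broadcast - 1
Range: 120.216.0.1 to 120.219.255.254


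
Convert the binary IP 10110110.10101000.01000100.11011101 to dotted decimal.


10110110 = 182
10101000 = 168
01000100 = 68
11011101 = 221
IP: 182.168.68.221


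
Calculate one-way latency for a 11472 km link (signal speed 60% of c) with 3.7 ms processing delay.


Speed = 0.6 * 3e5 km/s = 180000 km/s
Propagation delay = 11472 / 180000 = 0.0637 s = 63.7333 ms
Processing delay = 3.7 ms
Total one-way latency = 67.4333 ms


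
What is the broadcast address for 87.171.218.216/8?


Network: 87.0.0.0/8
Host bits = 24
Set all host bits to 1:
Broadcast: 87.255.255.255


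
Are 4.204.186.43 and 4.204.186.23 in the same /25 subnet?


Mask: 255.255.255.128
4.204.186.43 AND mask = 4.204.186.0
4.204.186.23 AND mask = 4.204.186.0
Yes, same subnet (4.204.186.0)


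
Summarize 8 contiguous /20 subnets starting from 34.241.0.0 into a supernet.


Original prefix: /20
Number of subnets: 8 = 2^3
New prefix = 20 - 3 = 17
Supernet: 34.241.0.0/17


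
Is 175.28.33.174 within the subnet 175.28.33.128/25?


Subnet network: 175.28.33.128
Test IP AND mask: 175.28.33.128
Yes, 175.28.33.174 is in 175.28.33.128/25


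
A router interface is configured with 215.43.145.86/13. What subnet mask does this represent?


/13 means 13 network bits, 19 host bits
Binary: 11111111111110000000000000000000
Mask: 255.248.0.0


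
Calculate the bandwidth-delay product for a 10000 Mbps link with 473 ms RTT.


BDP = bandwidth * RTT
= 10000 Mbps * 473 ms
= 10000 * 1e6 * 473 / 1000 bits
= 4730000000 bits
= 591250000 bytes
= 577392.5781 KB
BDP = 4730000000 bits (591250000 bytes)


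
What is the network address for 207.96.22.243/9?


IP:   11001111.01100000.00010110.11110011
Mask: 11111111.10000000.00000000.00000000
AND operation:
Net:  11001111.00000000.00000000.00000000
Network: 207.0.0.0/9


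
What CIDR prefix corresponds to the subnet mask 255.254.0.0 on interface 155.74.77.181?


Binary: 11111111.11111110.00000000.00000000
Count leading 1s
Prefix: /15


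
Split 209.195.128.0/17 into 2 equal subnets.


New prefix = 17 + 1 = 18
Each subnet has 16384 addresses
  209.195.128.0/18
  209.195.192.0/18
Subnets: 209.195.128.0/18, 209.195.192.0/18


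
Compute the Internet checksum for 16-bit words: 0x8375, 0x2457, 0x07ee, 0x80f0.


Sum all words (with carry folding):
+ 0x8375 = 0x8375
+ 0x2457 = 0xa7cc
+ 0x07ee = 0xafba
+ 0x80f0 = 0x30ab
One's complement: ~0x30ab
Checksum = 0xcf54


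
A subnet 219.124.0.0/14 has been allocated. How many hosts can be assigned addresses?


Host bits = 32 - 14 = 18
Total addresses = 2^18 = 262144
Usable = total - 2 (network and broadcast)
Usable hosts: 262142


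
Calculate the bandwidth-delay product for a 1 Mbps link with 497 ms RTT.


BDP = bandwidth * RTT
= 1 Mbps * 497 ms
= 1 * 1e6 * 497 / 1000 bits
= 497000 bits
= 62125 bytes
= 60.6689 KB
BDP = 497000 bits (62125 bytes)


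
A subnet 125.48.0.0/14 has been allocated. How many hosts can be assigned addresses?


Host bits = 32 - 14 = 18
Total addresses = 2^18 = 262144
Usable = total - 2 (network and broadcast)
Usable hosts: 262142


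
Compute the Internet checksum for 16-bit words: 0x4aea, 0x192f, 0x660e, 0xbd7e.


Sum all words (with carry folding):
+ 0x4aea = 0x4aea
+ 0x192f = 0x6419
+ 0x660e = 0xca27
+ 0xbd7e = 0x87a6
One's complement: ~0x87a6
Checksum = 0x7859


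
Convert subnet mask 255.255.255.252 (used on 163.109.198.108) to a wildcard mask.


Subnet mask: 255.255.255.252
Wildcard = 255.255.255.255 - subnet mask
255 - 255 = 0
255 - 255 = 0
255 - 255 = 0
255 - 252 = 3
Wildcard: 0.0.0.3


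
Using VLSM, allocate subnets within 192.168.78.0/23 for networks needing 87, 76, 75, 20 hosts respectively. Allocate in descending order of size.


87 hosts -> /25 (126 usable): 192.168.78.0/25
76 hosts -> /25 (126 usable): 192.168.78.128/25
75 hosts -> /25 (126 usable): 192.168.79.0/25
20 hosts -> /27 (30 usable): 192.168.79.128/27
Allocation: 192.168.78.0/25 (87 hosts, 126 usable); 192.168.78.128/25 (76 hosts, 126 usable); 192.168.79.0/25 (75 hosts, 126 usable); 192.168.79.128/27 (20 hosts, 30 usable)


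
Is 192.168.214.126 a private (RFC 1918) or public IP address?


RFC 1918 private ranges:
  10.0.0.0/8 (10.0.0.0 - 10.255.255.255)
  172.16.0.0/12 (172.16.0.0 - 172.31.255.255)
  192.168.0.0/16 (192.168.0.0 - 192.168.255.255)
Private (in 192.168.0.0/16)


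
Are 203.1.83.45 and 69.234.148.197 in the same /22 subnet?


Mask: 255.255.252.0
203.1.83.45 AND mask = 203.1.80.0
69.234.148.197 AND mask = 69.234.148.0
No, different subnets (203.1.80.0 vs 69.234.148.0)


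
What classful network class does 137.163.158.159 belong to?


First octet: 137
Binary: 10001001
10xxxxxx -> Class B (128-191)
Class B, default mask 255.255.0.0 (/16)


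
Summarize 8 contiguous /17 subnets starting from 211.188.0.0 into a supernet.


Original prefix: /17
Number of subnets: 8 = 2^3
New prefix = 17 - 3 = 14
Supernet: 211.188.0.0/14


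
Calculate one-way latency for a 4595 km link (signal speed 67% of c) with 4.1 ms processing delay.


Speed = 0.67 * 3e5 km/s = 201000 km/s
Propagation delay = 4595 / 201000 = 0.0229 s = 22.8607 ms
Processing delay = 4.1 ms
Total one-way latency = 26.9607 ms


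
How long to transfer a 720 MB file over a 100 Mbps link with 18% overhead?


Effective throughput = 100 * (1 - 18/100) = 82 Mbps
File size in Mb = 720 * 8 = 5760 Mb
Time = 5760 / 82
Time = 70.2439 seconds


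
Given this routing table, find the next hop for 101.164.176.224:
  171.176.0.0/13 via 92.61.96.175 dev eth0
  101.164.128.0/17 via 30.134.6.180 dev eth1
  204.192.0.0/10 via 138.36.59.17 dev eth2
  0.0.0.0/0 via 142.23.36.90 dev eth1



Longest prefix match for 101.164.176.224:
  /13 171.176.0.0: no
  /17 101.164.128.0: MATCH
  /10 204.192.0.0: no
  /0 0.0.0.0: MATCH
Selected: next-hop 30.134.6.180 via eth1 (matched /17)


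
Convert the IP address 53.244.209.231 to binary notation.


53 = 00110101
244 = 11110100
209 = 11010001
231 = 11100111
Binary: 00110101.11110100.11010001.11100111


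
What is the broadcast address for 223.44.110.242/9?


Network: 223.0.0.0/9
Host bits = 23
Set all host bits to 1:
Broadcast: 223.127.255.255


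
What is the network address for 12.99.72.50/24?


IP:   00001100.01100011.01001000.00110010
Mask: 11111111.11111111.11111111.00000000
AND operation:
Net:  00001100.01100011.01001000.00000000
Network: 12.99.72.0/24


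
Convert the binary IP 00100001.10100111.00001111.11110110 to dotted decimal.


00100001 = 33
10100111 = 167
00001111 = 15
11110110 = 246
IP: 33.167.15.246


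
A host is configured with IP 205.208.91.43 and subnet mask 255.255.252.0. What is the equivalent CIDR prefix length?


Binary: 11111111.11111111.11111100.00000000
Count leading 1s
Prefix: /22


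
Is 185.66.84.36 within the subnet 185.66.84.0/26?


Subnet network: 185.66.84.0
Test IP AND mask: 185.66.84.0
Yes, 185.66.84.36 is in 185.66.84.0/26


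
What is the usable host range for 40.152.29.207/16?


Network: 40.152.0.0
Broadcast: 40.152.255.255
First usable = network + 1
Last usable = broadcast - 1
Range: 40.152.0.1 to 40.152.255.254


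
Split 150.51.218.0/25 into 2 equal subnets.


New prefix = 25 + 1 = 26
Each subnet has 64 addresses
  150.51.218.0/26
  150.51.218.64/26
Subnets: 150.51.218.0/26, 150.51.218.64/26


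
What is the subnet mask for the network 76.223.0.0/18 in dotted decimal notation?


/18 means 18 network bits, 14 host bits
Binary: 11111111111111111100000000000000
Mask: 255.255.192.0


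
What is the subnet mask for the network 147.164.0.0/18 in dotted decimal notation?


/18 means 18 network bits, 14 host bits
Binary: 11111111111111111100000000000000
Mask: 255.255.192.0


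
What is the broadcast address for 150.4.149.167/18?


Network: 150.4.128.0/18
Host bits = 14
Set all host bits to 1:
Broadcast: 150.4.191.255


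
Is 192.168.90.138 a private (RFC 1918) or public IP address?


RFC 1918 private ranges:
  10.0.0.0/8 (10.0.0.0 - 10.255.255.255)
  172.16.0.0/12 (172.16.0.0 - 172.31.255.255)
  192.168.0.0/16 (192.168.0.0 - 192.168.255.255)
Private (in 192.168.0.0/16)


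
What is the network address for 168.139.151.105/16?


IP:   10101000.10001011.10010111.01101001
Mask: 11111111.11111111.00000000.00000000
AND operation:
Net:  10101000.10001011.00000000.00000000
Network: 168.139.0.0/16


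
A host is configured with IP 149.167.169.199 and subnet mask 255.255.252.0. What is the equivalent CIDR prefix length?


Binary: 11111111.11111111.11111100.00000000
Count leading 1s
Prefix: /22


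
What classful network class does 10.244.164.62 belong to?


First octet: 10
Binary: 00001010
0xxxxxxx -> Class A (1-126)
Class A, default mask 255.0.0.0 (/8)


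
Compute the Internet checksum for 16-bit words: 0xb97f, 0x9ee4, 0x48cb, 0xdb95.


Sum all words (with carry folding):
+ 0xb97f = 0xb97f
+ 0x9ee4 = 0x5864
+ 0x48cb = 0xa12f
+ 0xdb95 = 0x7cc5
One's complement: ~0x7cc5
Checksum = 0x833a


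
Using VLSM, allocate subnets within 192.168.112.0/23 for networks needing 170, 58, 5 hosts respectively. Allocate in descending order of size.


170 hosts -> /24 (254 usable): 192.168.112.0/24
58 hosts -> /26 (62 usable): 192.168.113.0/26
5 hosts -> /29 (6 usable): 192.168.113.64/29
Allocation: 192.168.112.0/24 (170 hosts, 254 usable); 192.168.113.0/26 (58 hosts, 62 usable); 192.168.113.64/29 (5 hosts, 6 usable)


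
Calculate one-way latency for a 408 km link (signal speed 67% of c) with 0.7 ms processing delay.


Speed = 0.67 * 3e5 km/s = 201000 km/s
Propagation delay = 408 / 201000 = 0.002 s = 2.0299 ms
Processing delay = 0.7 ms
Total one-way latency = 2.7299 ms


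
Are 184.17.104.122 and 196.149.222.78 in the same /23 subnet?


Mask: 255.255.254.0
184.17.104.122 AND mask = 184.17.104.0
196.149.222.78 AND mask = 196.149.222.0
No, different subnets (184.17.104.0 vs 196.149.222.0)


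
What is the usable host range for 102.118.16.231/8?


Network: 102.0.0.0
Broadcast: 102.255.255.255
First usable = network + 1
Last usable = broadcast - 1
Range: 102.0.0.1 to 102.255.255.254


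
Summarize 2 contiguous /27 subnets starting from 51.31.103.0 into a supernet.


Original prefix: /27
Number of subnets: 2 = 2^1
New prefix = 27 - 1 = 26
Supernet: 51.31.103.0/26


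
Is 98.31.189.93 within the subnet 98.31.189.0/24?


Subnet network: 98.31.189.0
Test IP AND mask: 98.31.189.0
Yes, 98.31.189.93 is in 98.31.189.0/24


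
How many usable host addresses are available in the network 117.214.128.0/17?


Host bits = 32 - 17 = 15
Total addresses = 2^15 = 32768
Usable = total - 2 (network and broadcast)
Usable hosts: 32766


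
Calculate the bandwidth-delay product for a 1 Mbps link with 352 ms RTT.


BDP = bandwidth * RTT
= 1 Mbps * 352 ms
= 1 * 1e6 * 352 / 1000 bits
= 352000 bits
= 44000 bytes
= 42.9688 KB
BDP = 352000 bits (44000 bytes)


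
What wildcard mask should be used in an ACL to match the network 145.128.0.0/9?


Subnet mask: 255.128.0.0
Wildcard = 255.255.255.255 - subnet mask
255 - 255 = 0
255 - 128 = 127
255 - 0 = 255
255 - 0 = 255
Wildcard: 0.127.255.255


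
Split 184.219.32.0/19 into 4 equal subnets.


New prefix = 19 + 2 = 21
Each subnet has 2048 addresses
  184.219.32.0/21
  184.219.40.0/21
  184.219.48.0/21
  184.219.56.0/21
Subnets: 184.219.32.0/21, 184.219.40.0/21, 184.219.48.0/21, 184.219.56.0/21


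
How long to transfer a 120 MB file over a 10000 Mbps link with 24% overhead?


Effective throughput = 10000 * (1 - 24/100) = 7600 Mbps
File size in Mb = 120 * 8 = 960 Mb
Time = 960 / 7600
Time = 0.1263 seconds


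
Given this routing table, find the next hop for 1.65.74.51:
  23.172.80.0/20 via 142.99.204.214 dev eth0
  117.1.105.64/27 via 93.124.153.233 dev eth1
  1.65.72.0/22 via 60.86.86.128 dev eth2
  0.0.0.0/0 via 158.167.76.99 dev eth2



Longest prefix match for 1.65.74.51:
  /20 23.172.80.0: no
  /27 117.1.105.64: no
  /22 1.65.72.0: MATCH
  /0 0.0.0.0: MATCH
Selected: next-hop 60.86.86.128 via eth2 (matched /22)


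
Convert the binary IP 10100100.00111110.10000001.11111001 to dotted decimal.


10100100 = 164
00111110 = 62
10000001 = 129
11111001 = 249
IP: 164.62.129.249


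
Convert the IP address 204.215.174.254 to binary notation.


204 = 11001100
215 = 11010111
174 = 10101110
254 = 11111110
Binary: 11001100.11010111.10101110.11111110


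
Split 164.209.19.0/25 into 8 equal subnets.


New prefix = 25 + 3 = 28
Each subnet has 16 addresses
  164.209.19.0/28
  164.209.19.16/28
  164.209.19.32/28
  164.209.19.48/28
  164.209.19.64/28
  164.209.19.80/28
  164.209.19.96/28
  164.209.19.112/28
Subnets: 164.209.19.0/28, 164.209.19.16/28, 164.209.19.32/28, 164.209.19.48/28, 164.209.19.64/28, 164.209.19.80/28, 164.209.19.96/28, 164.209.19.112/28


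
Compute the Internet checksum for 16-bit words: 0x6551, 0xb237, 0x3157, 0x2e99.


Sum all words (with carry folding):
+ 0x6551 = 0x6551
+ 0xb237 = 0x1789
+ 0x3157 = 0x48e0
+ 0x2e99 = 0x7779
One's complement: ~0x7779
Checksum = 0x8886


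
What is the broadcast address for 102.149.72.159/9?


Network: 102.128.0.0/9
Host bits = 23
Set all host bits to 1:
Broadcast: 102.255.255.255


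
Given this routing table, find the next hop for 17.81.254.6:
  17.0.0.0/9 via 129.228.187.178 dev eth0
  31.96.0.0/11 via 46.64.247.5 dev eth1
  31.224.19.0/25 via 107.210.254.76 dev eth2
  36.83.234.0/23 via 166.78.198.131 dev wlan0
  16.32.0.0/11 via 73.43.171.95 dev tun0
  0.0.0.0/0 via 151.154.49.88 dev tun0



Longest prefix match for 17.81.254.6:
  /9 17.0.0.0: MATCH
  /11 31.96.0.0: no
  /25 31.224.19.0: no
  /23 36.83.234.0: no
  /11 16.32.0.0: no
  /0 0.0.0.0: MATCH
Selected: next-hop 129.228.187.178 via eth0 (matched /9)


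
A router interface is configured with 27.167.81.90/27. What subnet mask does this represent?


/27 means 27 network bits, 5 host bits
Binary: 11111111111111111111111111100000
Mask: 255.255.255.224


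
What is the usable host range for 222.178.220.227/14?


Network: 222.176.0.0
Broadcast: 222.179.255.255
First usable = network + 1
Last usable = broadcast - 1
Range: 222.176.0.1 to 222.179.255.254


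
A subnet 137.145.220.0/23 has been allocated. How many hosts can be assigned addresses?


Host bits = 32 - 23 = 9
Total addresses = 2^9 = 512
Usable = total - 2 (network and broadcast)
Usable hosts: 510


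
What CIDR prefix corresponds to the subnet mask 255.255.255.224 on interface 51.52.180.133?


Binary: 11111111.11111111.11111111.11100000
Count leading 1s
Prefix: /27


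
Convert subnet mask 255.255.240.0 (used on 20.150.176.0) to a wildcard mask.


Subnet mask: 255.255.240.0
Wildcard = 255.255.255.255 - subnet mask
255 - 255 = 0
255 - 255 = 0
255 - 240 = 15
255 - 0 = 255
Wildcard: 0.0.15.255


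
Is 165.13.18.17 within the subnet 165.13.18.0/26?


Subnet network: 165.13.18.0
Test IP AND mask: 165.13.18.0
Yes, 165.13.18.17 is in 165.13.18.0/26


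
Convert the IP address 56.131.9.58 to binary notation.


56 = 00111000
131 = 10000011
9 = 00001001
58 = 00111010
Binary: 00111000.10000011.00001001.00111010


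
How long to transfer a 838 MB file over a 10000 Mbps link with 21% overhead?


Effective throughput = 10000 * (1 - 21/100) = 7900 Mbps
File size in Mb = 838 * 8 = 6704 Mb
Time = 6704 / 7900
Time = 0.8486 seconds


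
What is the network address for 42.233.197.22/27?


IP:   00101010.11101001.11000101.00010110
Mask: 11111111.11111111.11111111.11100000
AND operation:
Net:  00101010.11101001.11000101.00000000
Network: 42.233.197.0/27


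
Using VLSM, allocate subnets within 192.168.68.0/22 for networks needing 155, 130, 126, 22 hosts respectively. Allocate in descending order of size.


155 hosts -> /24 (254 usable): 192.168.68.0/24
130 hosts -> /24 (254 usable): 192.168.69.0/24
126 hosts -> /25 (126 usable): 192.168.70.0/25
22 hosts -> /27 (30 usable): 192.168.70.128/27
Allocation: 192.168.68.0/24 (155 hosts, 254 usable); 192.168.69.0/24 (130 hosts, 254 usable); 192.168.70.0/25 (126 hosts, 126 usable); 192.168.70.128/27 (22 hosts, 30 usable)


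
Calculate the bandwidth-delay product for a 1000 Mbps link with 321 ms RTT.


BDP = bandwidth * RTT
= 1000 Mbps * 321 ms
= 1000 * 1e6 * 321 / 1000 bits
= 321000000 bits
= 40125000 bytes
= 39184.5703 KB
BDP = 321000000 bits (40125000 bytes)


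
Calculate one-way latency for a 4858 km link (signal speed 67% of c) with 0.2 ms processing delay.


Speed = 0.67 * 3e5 km/s = 201000 km/s
Propagation delay = 4858 / 201000 = 0.0242 s = 24.1692 ms
Processing delay = 0.2 ms
Total one-way latency = 24.3692 ms


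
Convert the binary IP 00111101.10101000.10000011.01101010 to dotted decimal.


00111101 = 61
10101000 = 168
10000011 = 131
01101010 = 106
IP: 61.168.131.106


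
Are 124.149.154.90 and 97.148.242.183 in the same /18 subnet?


Mask: 255.255.192.0
124.149.154.90 AND mask = 124.149.128.0
97.148.242.183 AND mask = 97.148.192.0
No, different subnets (124.149.128.0 vs 97.148.192.0)


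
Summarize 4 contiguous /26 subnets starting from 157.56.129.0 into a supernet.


Original prefix: /26
Number of subnets: 4 = 2^2
New prefix = 26 - 2 = 24
Supernet: 157.56.129.0/24


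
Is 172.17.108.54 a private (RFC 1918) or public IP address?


RFC 1918 private ranges:
  10.0.0.0/8 (10.0.0.0 - 10.255.255.255)
  172.16.0.0/12 (172.16.0.0 - 172.31.255.255)
  192.168.0.0/16 (192.168.0.0 - 192.168.255.255)
Private (in 172.16.0.0/12)


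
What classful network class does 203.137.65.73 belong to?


First octet: 203
Binary: 11001011
110xxxxx -> Class C (192-223)
Class C, default mask 255.255.255.0 (/24)


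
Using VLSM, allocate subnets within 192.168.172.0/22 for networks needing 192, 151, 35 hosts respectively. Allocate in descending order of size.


192 hosts -> /24 (254 usable): 192.168.172.0/24
151 hosts -> /24 (254 usable): 192.168.173.0/24
35 hosts -> /26 (62 usable): 192.168.174.0/26
Allocation: 192.168.172.0/24 (192 hosts, 254 usable); 192.168.173.0/24 (151 hosts, 254 usable); 192.168.174.0/26 (35 hosts, 62 usable)


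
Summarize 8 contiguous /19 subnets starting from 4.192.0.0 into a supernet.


Original prefix: /19
Number of subnets: 8 = 2^3
New prefix = 19 - 3 = 16
Supernet: 4.192.0.0/16


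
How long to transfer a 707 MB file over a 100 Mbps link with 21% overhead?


Effective throughput = 100 * (1 - 21/100) = 79 Mbps
File size in Mb = 707 * 8 = 5656 Mb
Time = 5656 / 79
Time = 71.5949 seconds


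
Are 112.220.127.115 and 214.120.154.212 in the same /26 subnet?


Mask: 255.255.255.192
112.220.127.115 AND mask = 112.220.127.64
214.120.154.212 AND mask = 214.120.154.192
No, different subnets (112.220.127.64 vs 214.120.154.192)


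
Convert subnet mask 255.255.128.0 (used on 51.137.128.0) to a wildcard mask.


Subnet mask: 255.255.128.0
Wildcard = 255.255.255.255 - subnet mask
255 - 255 = 0
255 - 255 = 0
255 - 128 = 127
255 - 0 = 255
Wildcard: 0.0.127.255


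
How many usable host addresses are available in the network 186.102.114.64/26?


Host bits = 32 - 26 = 6
Total addresses = 2^6 = 64
Usable = total - 2 (network and broadcast)
Usable hosts: 62


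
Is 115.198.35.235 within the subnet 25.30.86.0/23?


Subnet network: 25.30.86.0
Test IP AND mask: 115.198.34.0
No, 115.198.35.235 is not in 25.30.86.0/23


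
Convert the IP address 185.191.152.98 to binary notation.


185 = 10111001
191 = 10111111
152 = 10011000
98 = 01100010
Binary: 10111001.10111111.10011000.01100010


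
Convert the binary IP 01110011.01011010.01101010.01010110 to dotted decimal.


01110011 = 115
01011010 = 90
01101010 = 106
01010110 = 86
IP: 115.90.106.86


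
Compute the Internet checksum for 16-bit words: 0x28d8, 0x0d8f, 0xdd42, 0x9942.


Sum all words (with carry folding):
+ 0x28d8 = 0x28d8
+ 0x0d8f = 0x3667
+ 0xdd42 = 0x13aa
+ 0x9942 = 0xacec
One's complement: ~0xacec
Checksum = 0x5313


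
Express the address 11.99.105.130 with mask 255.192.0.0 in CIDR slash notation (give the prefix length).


Binary: 11111111.11000000.00000000.00000000
Count leading 1s
Prefix: /10


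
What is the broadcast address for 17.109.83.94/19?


Network: 17.109.64.0/19
Host bits = 13
Set all host bits to 1:
Broadcast: 17.109.95.255


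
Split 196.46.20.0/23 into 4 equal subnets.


New prefix = 23 + 2 = 25
Each subnet has 128 addresses
  196.46.20.0/25
  196.46.20.128/25
  196.46.21.0/25
  196.46.21.128/25
Subnets: 196.46.20.0/25, 196.46.20.128/25, 196.46.21.0/25, 196.46.21.128/25


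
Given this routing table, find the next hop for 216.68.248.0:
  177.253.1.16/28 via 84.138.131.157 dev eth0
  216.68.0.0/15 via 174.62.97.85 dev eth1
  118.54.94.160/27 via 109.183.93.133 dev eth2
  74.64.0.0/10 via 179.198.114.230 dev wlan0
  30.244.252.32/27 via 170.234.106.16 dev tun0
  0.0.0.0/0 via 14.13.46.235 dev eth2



Longest prefix match for 216.68.248.0:
  /28 177.253.1.16: no
  /15 216.68.0.0: MATCH
  /27 118.54.94.160: no
  /10 74.64.0.0: no
  /27 30.244.252.32: no
  /0 0.0.0.0: MATCH
Selected: next-hop 174.62.97.85 via eth1 (matched /15)


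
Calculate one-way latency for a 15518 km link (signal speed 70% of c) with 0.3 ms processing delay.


Speed = 0.7 * 3e5 km/s = 210000 km/s
Propagation delay = 15518 / 210000 = 0.0739 s = 73.8952 ms
Processing delay = 0.3 ms
Total one-way latency = 74.1952 ms


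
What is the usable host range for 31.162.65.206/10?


Network: 31.128.0.0
Broadcast: 31.191.255.255
First usable = network + 1
Last usable = broadcast - 1
Range: 31.128.0.1 to 31.191.255.254


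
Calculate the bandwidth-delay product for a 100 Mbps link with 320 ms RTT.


BDP = bandwidth * RTT
= 100 Mbps * 320 ms
= 100 * 1e6 * 320 / 1000 bits
= 32000000 bits
= 4000000 bytes
= 3906.25 KB
BDP = 32000000 bits (4000000 bytes)


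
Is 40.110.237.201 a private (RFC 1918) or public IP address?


RFC 1918 private ranges:
  10.0.0.0/8 (10.0.0.0 - 10.255.255.255)
  172.16.0.0/12 (172.16.0.0 - 172.31.255.255)
  192.168.0.0/16 (192.168.0.0 - 192.168.255.255)
Public (not in any RFC 1918 range)


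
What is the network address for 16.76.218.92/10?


IP:   00010000.01001100.11011010.01011100
Mask: 11111111.11000000.00000000.00000000
AND operation:
Net:  00010000.01000000.00000000.00000000
Network: 16.64.0.0/10


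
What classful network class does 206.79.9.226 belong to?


First octet: 206
Binary: 11001110
110xxxxx -> Class C (192-223)
Class C, default mask 255.255.255.0 (/24)


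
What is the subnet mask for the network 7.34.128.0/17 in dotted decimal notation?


/17 means 17 network bits, 15 host bits
Binary: 11111111111111111000000000000000
Mask: 255.255.128.0


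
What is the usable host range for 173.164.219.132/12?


Network: 173.160.0.0
Broadcast: 173.175.255.255
First usable = network + 1
Last usable = broadcast - 1
Range: 173.160.0.1 to 173.175.255.254


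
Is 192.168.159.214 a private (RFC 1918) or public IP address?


RFC 1918 private ranges:
  10.0.0.0/8 (10.0.0.0 - 10.255.255.255)
  172.16.0.0/12 (172.16.0.0 - 172.31.255.255)
  192.168.0.0/16 (192.168.0.0 - 192.168.255.255)
Private (in 192.168.0.0/16)


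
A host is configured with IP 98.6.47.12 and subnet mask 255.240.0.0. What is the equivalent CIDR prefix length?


Binary: 11111111.11110000.00000000.00000000
Count leading 1s
Prefix: /12


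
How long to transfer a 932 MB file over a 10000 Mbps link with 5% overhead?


Effective throughput = 10000 * (1 - 5/100) = 9500 Mbps
File size in Mb = 932 * 8 = 7456 Mb
Time = 7456 / 9500
Time = 0.7848 seconds


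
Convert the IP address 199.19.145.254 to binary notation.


199 = 11000111
19 = 00010011
145 = 10010001
254 = 11111110
Binary: 11000111.00010011.10010001.11111110


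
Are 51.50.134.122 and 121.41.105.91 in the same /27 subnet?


Mask: 255.255.255.224
51.50.134.122 AND mask = 51.50.134.96
121.41.105.91 AND mask = 121.41.105.64
No, different subnets (51.50.134.96 vs 121.41.105.64)


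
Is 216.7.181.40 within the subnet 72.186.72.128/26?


Subnet network: 72.186.72.128
Test IP AND mask: 216.7.181.0
No, 216.7.181.40 is not in 72.186.72.128/26


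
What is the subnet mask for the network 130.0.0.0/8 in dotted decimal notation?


/8 means 8 network bits, 24 host bits
Binary: 11111111000000000000000000000000
Mask: 255.0.0.0


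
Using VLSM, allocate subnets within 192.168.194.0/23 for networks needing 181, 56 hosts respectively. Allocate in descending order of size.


181 hosts -> /24 (254 usable): 192.168.194.0/24
56 hosts -> /26 (62 usable): 192.168.195.0/26
Allocation: 192.168.194.0/24 (181 hosts, 254 usable); 192.168.195.0/26 (56 hosts, 62 usable)


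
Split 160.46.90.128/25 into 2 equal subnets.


New prefix = 25 + 1 = 26
Each subnet has 64 addresses
  160.46.90.128/26
  160.46.90.192/26
Subnets: 160.46.90.128/26, 160.46.90.192/26


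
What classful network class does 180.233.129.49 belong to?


First octet: 180
Binary: 10110100
10xxxxxx -> Class B (128-191)
Class B, default mask 255.255.0.0 (/16)


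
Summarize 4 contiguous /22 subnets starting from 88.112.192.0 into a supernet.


Original prefix: /22
Number of subnets: 4 = 2^2
New prefix = 22 - 2 = 20
Supernet: 88.112.192.0/20


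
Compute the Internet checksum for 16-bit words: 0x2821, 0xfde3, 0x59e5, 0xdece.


Sum all words (with carry folding):
+ 0x2821 = 0x2821
+ 0xfde3 = 0x2605
+ 0x59e5 = 0x7fea
+ 0xdece = 0x5eb9
One's complement: ~0x5eb9
Checksum = 0xa146


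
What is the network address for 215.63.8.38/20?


IP:   11010111.00111111.00001000.00100110
Mask: 11111111.11111111.11110000.00000000
AND operation:
Net:  11010111.00111111.00000000.00000000
Network: 215.63.0.0/20


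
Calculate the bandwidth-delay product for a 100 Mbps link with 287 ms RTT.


BDP = bandwidth * RTT
= 100 Mbps * 287 ms
= 100 * 1e6 * 287 / 1000 bits
= 28700000 bits
= 3587500 bytes
= 3503.418 KB
BDP = 28700000 bits (3587500 bytes)


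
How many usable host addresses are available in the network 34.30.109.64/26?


Host bits = 32 - 26 = 6
Total addresses = 2^6 = 64
Usable = total - 2 (network and broadcast)
Usable hosts: 62


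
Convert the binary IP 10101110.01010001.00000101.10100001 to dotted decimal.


10101110 = 174
01010001 = 81
00000101 = 5
10100001 = 161
IP: 174.81.5.161


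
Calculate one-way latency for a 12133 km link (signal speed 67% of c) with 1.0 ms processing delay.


Speed = 0.67 * 3e5 km/s = 201000 km/s
Propagation delay = 12133 / 201000 = 0.0604 s = 60.3632 ms
Processing delay = 1.0 ms
Total one-way latency = 61.3632 ms


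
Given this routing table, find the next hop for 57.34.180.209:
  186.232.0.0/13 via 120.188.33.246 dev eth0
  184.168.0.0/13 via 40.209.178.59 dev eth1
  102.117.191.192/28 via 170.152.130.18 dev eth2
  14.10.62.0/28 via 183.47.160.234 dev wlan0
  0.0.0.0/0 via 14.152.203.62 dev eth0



Longest prefix match for 57.34.180.209:
  /13 186.232.0.0: no
  /13 184.168.0.0: no
  /28 102.117.191.192: no
  /28 14.10.62.0: no
  /0 0.0.0.0: MATCH
Selected: next-hop 14.152.203.62 via eth0 (matched /0)


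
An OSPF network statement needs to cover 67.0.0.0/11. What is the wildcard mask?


Subnet mask: 255.224.0.0
Wildcard = 255.255.255.255 - subnet mask
255 - 255 = 0
255 - 224 = 31
255 - 0 = 255
255 - 0 = 255
Wildcard: 0.31.255.255


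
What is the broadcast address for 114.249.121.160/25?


Network: 114.249.121.128/25
Host bits = 7
Set all host bits to 1:
Broadcast: 114.249.121.255


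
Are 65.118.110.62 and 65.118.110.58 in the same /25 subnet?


Mask: 255.255.255.128
65.118.110.62 AND mask = 65.118.110.0
65.118.110.58 AND mask = 65.118.110.0
Yes, same subnet (65.118.110.0)


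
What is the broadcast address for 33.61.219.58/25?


Network: 33.61.219.0/25
Host bits = 7
Set all host bits to 1:
Broadcast: 33.61.219.127


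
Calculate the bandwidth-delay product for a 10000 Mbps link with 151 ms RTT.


BDP = bandwidth * RTT
= 10000 Mbps * 151 ms
= 10000 * 1e6 * 151 / 1000 bits
= 1510000000 bits
= 188750000 bytes
= 184326.1719 KB
BDP = 1510000000 bits (188750000 bytes)


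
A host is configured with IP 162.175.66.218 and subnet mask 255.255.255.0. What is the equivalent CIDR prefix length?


Binary: 11111111.11111111.11111111.00000000
Count leading 1s
Prefix: /24


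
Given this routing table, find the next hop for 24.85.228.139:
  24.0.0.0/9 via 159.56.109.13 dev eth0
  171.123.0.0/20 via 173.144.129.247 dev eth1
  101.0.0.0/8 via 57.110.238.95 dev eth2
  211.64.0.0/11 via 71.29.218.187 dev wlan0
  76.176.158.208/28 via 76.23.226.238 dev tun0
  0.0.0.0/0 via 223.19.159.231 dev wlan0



Longest prefix match for 24.85.228.139:
  /9 24.0.0.0: MATCH
  /20 171.123.0.0: no
  /8 101.0.0.0: no
  /11 211.64.0.0: no
  /28 76.176.158.208: no
  /0 0.0.0.0: MATCH
Selected: next-hop 159.56.109.13 via eth0 (matched /9)


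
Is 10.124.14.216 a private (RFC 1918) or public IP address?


RFC 1918 private ranges:
  10.0.0.0/8 (10.0.0.0 - 10.255.255.255)
  172.16.0.0/12 (172.16.0.0 - 172.31.255.255)
  192.168.0.0/16 (192.168.0.0 - 192.168.255.255)
Private (in 10.0.0.0/8)
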